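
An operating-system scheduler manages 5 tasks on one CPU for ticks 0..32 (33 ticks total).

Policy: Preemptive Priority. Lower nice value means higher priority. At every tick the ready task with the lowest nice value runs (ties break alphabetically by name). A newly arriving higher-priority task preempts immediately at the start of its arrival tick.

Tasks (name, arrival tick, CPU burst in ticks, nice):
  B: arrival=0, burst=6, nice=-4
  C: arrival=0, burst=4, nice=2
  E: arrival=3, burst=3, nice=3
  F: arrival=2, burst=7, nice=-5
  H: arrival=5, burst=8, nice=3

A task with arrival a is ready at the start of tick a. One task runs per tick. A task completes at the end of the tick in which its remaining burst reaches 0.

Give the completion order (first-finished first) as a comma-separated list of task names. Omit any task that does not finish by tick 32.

t=0: ready={B,C} → run B
t=1: ready={B,C} → run B
t=2: ready={B,C,F} → run F
t=3: ready={B,C,E,F} → run F
t=4: ready={B,C,E,F} → run F
t=5: ready={B,C,E,F,H} → run F
t=6: ready={B,C,E,F,H} → run F
t=7: ready={B,C,E,F,H} → run F
t=8: ready={B,C,E,F,H} → run F
t=9: ready={B,C,E,H} → run B
t=10: ready={B,C,E,H} → run B
t=11: ready={B,C,E,H} → run B
t=12: ready={B,C,E,H} → run B
t=13: ready={C,E,H} → run C
t=14: ready={C,E,H} → run C
t=15: ready={C,E,H} → run C
t=16: ready={C,E,H} → run C
t=17: ready={E,H} → run E
t=18: ready={E,H} → run E
t=19: ready={E,H} → run E
t=20: ready={H} → run H
t=21: ready={H} → run H
t=22: ready={H} → run H
t=23: ready={H} → run H
t=24: ready={H} → run H
t=25: ready={H} → run H
t=26: ready={H} → run H
t=27: ready={H} → run H
t=28: (idle)
t=29: (idle)
t=30: (idle)
t=31: (idle)
t=32: (idle)

completion order = F, B, C, E, H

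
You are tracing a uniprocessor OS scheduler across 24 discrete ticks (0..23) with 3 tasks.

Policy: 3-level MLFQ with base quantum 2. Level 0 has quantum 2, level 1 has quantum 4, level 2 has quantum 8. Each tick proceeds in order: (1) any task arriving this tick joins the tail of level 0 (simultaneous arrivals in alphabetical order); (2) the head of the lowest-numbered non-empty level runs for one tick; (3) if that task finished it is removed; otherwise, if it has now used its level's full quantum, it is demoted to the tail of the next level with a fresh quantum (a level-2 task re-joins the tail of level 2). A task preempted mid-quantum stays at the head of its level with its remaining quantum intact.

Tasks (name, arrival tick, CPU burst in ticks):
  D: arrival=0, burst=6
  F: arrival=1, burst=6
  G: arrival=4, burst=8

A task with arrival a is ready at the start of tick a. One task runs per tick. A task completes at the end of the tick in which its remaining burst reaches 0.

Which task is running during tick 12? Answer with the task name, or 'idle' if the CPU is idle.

t=0: L0/L1/L2 = D/-/- → run D
t=1: L0/L1/L2 = DF/-/- → run D
t=2: L0/L1/L2 = F/D/- → run F
t=3: L0/L1/L2 = F/D/- → run F
t=4: L0/L1/L2 = G/DF/- → run G
t=5: L0/L1/L2 = G/DF/- → run G
t=6: L0/L1/L2 = -/DFG/- → run D
t=7: L0/L1/L2 = -/DFG/- → run D
t=8: L0/L1/L2 = -/DFG/- → run D
t=9: L0/L1/L2 = -/DFG/- → run D
t=10: L0/L1/L2 = -/FG/- → run F
t=11: L0/L1/L2 = -/FG/- → run F
t=12: L0/L1/L2 = -/FG/- → run F
t=13: L0/L1/L2 = -/FG/- → run F
t=14: L0/L1/L2 = -/G/- → run G
t=15: L0/L1/L2 = -/G/- → run G
t=16: L0/L1/L2 = -/G/- → run G
t=17: L0/L1/L2 = -/G/- → run G
t=18: L0/L1/L2 = -/-/G → run G
t=19: L0/L1/L2 = -/-/G → run G
t=20: (idle)
t=21: (idle)
t=22: (idle)
t=23: (idle)

running at tick 12 = F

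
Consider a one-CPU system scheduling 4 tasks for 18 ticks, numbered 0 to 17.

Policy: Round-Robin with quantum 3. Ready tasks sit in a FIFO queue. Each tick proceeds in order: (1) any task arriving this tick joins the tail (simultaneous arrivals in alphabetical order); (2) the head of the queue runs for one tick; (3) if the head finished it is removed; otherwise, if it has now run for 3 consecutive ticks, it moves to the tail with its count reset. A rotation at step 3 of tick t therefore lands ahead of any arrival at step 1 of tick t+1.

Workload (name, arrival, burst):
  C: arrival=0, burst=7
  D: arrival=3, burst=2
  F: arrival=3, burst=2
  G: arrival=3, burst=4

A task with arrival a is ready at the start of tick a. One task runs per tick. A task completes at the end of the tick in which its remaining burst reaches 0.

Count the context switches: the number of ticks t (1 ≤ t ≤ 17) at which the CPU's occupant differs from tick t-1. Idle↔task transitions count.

t=0: queue=[C] q_used=0 → run C
t=1: queue=[C] q_used=1 → run C
t=2: queue=[C] q_used=2 → run C
t=3: queue=[C,D,F,G] q_used=0 → run C
t=4: queue=[C,D,F,G] q_used=1 → run C
t=5: queue=[C,D,F,G] q_used=2 → run C
t=6: queue=[D,F,G,C] q_used=0 → run D
t=7: queue=[D,F,G,C] q_used=1 → run D
t=8: queue=[F,G,C] q_used=0 → run F
t=9: queue=[F,G,C] q_used=1 → run F
t=10: queue=[G,C] q_used=0 → run G
t=11: queue=[G,C] q_used=1 → run G
t=12: queue=[G,C] q_used=2 → run G
t=13: queue=[C,G] q_used=0 → run C
t=14: queue=[G] q_used=0 → run G
t=15: (idle)
t=16: (idle)
t=17: (idle)

context switches = 6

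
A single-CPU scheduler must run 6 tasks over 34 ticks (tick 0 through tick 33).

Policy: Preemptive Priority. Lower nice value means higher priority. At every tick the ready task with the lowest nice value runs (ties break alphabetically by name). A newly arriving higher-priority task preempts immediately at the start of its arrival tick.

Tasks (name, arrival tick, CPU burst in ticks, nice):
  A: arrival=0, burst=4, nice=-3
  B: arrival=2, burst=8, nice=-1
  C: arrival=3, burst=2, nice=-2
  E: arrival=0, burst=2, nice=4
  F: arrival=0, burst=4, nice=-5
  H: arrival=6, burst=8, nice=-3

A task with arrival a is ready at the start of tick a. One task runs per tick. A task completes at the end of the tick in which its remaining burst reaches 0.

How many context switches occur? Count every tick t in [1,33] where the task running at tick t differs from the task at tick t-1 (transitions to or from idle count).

t=0: ready={A,E,F} → run F
t=1: ready={A,E,F} → run F
t=2: ready={A,B,E,F} → run F
t=3: ready={A,B,C,E,F} → run F
t=4: ready={A,B,C,E} → run A
t=5: ready={A,B,C,E} → run A
t=6: ready={A,B,C,E,H} → run A
t=7: ready={A,B,C,E,H} → run A
t=8: ready={B,C,E,H} → run H
t=9: ready={B,C,E,H} → run H
t=10: ready={B,C,E,H} → run H
t=11: ready={B,C,E,H} → run H
t=12: ready={B,C,E,H} → run H
t=13: ready={B,C,E,H} → run H
t=14: ready={B,C,E,H} → run H
t=15: ready={B,C,E,H} → run H
t=16: ready={B,C,E} → run C
t=17: ready={B,C,E} → run C
t=18: ready={B,E} → run B
t=19: ready={B,E} → run B
t=20: ready={B,E} → run B
t=21: ready={B,E} → run B
t=22: ready={B,E} → run B
t=23: ready={B,E} → run B
t=24: ready={B,E} → run B
t=25: ready={B,E} → run B
t=26: ready={E} → run E
t=27: ready={E} → run E
t=28: (idle)
t=29: (idle)
t=30: (idle)
t=31: (idle)
t=32: (idle)
t=33: (idle)

context switches = 6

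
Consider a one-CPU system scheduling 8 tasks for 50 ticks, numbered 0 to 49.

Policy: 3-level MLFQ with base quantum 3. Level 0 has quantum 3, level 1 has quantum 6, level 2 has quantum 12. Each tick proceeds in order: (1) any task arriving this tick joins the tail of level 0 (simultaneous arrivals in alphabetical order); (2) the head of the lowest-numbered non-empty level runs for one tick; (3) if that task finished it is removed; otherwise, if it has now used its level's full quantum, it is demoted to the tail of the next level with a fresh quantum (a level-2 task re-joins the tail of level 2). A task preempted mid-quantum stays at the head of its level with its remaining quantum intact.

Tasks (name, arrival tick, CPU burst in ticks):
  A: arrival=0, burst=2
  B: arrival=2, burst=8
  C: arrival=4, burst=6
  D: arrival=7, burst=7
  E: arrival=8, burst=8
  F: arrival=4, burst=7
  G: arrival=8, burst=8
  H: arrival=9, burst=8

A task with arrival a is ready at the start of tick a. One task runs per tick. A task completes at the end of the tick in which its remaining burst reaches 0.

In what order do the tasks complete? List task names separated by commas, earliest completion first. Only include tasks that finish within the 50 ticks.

completion order = A, B, C, F, D, E, G

t=0: L0/L1/L2 = A/-/- → run A
t=1: L0/L1/L2 = A/-/- → run A
t=2: L0/L1/L2 = B/-/- → run B
t=3: L0/L1/L2 = B/-/- → run B
t=4: L0/L1/L2 = BCF/-/- → run B
t=5: L0/L1/L2 = CF/B/- → run C
t=6: L0/L1/L2 = CF/B/- → run C
t=7: L0/L1/L2 = CFD/B/- → run C
t=8: L0/L1/L2 = FDEG/BC/- → run F
t=9: L0/L1/L2 = FDEGH/BC/- → run F
t=10: L0/L1/L2 = FDEGH/BC/- → run F
t=11: L0/L1/L2 = DEGH/BCF/- → run D
t=12: L0/L1/L2 = DEGH/BCF/- → run D
t=13: L0/L1/L2 = DEGH/BCF/- → run D
t=14: L0/L1/L2 = EGH/BCFD/- → run E
t=15: L0/L1/L2 = EGH/BCFD/- → run E
t=16: L0/L1/L2 = EGH/BCFD/- → run E
t=17: L0/L1/L2 = GH/BCFDE/- → run G
t=18: L0/L1/L2 = GH/BCFDE/- → run G
t=19: L0/L1/L2 = GH/BCFDE/- → run G
t=20: L0/L1/L2 = H/BCFDEG/- → run H
t=21: L0/L1/L2 = H/BCFDEG/- → run H
t=22: L0/L1/L2 = H/BCFDEG/- → run H
t=23: L0/L1/L2 = -/BCFDEGH/- → run B
t=24: L0/L1/L2 = -/BCFDEGH/- → run B
t=25: L0/L1/L2 = -/BCFDEGH/- → run B
t=26: L0/L1/L2 = -/BCFDEGH/- → run B
t=27: L0/L1/L2 = -/BCFDEGH/- → run B
t=28: L0/L1/L2 = -/CFDEGH/- → run C
t=29: L0/L1/L2 = -/CFDEGH/- → run C
t=30: L0/L1/L2 = -/CFDEGH/- → run C
t=31: L0/L1/L2 = -/FDEGH/- → run F
t=32: L0/L1/L2 = -/FDEGH/- → run F
t=33: L0/L1/L2 = -/FDEGH/- → run F
t=34: L0/L1/L2 = -/FDEGH/- → run F
t=35: L0/L1/L2 = -/DEGH/- → run D
t=36: L0/L1/L2 = -/DEGH/- → run D
t=37: L0/L1/L2 = -/DEGH/- → run D
t=38: L0/L1/L2 = -/DEGH/- → run D
t=39: L0/L1/L2 = -/EGH/- → run E
t=40: L0/L1/L2 = -/EGH/- → run E
t=41: L0/L1/L2 = -/EGH/- → run E
t=42: L0/L1/L2 = -/EGH/- → run E
t=43: L0/L1/L2 = -/EGH/- → run E
t=44: L0/L1/L2 = -/GH/- → run G
t=45: L0/L1/L2 = -/GH/- → run G
t=46: L0/L1/L2 = -/GH/- → run G
t=47: L0/L1/L2 = -/GH/- → run G
t=48: L0/L1/L2 = -/GH/- → run G
t=49: L0/L1/L2 = -/H/- → run H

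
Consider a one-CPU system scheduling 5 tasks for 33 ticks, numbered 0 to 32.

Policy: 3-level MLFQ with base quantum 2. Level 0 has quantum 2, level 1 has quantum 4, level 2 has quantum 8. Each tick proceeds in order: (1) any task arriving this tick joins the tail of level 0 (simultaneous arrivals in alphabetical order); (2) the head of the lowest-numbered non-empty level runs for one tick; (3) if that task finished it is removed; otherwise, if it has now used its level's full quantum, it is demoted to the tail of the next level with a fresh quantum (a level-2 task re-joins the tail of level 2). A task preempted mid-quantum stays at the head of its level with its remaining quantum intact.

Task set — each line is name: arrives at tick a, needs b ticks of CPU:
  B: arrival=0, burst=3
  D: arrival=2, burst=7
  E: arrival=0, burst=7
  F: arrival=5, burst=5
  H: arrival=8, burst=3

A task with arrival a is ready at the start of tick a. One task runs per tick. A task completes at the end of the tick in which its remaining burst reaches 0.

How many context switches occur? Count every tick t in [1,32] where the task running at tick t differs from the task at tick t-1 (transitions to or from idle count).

t=0: L0/L1/L2 = BE/-/- → run B
t=1: L0/L1/L2 = BE/-/- → run B
t=2: L0/L1/L2 = ED/B/- → run E
t=3: L0/L1/L2 = ED/B/- → run E
t=4: L0/L1/L2 = D/BE/- → run D
t=5: L0/L1/L2 = DF/BE/- → run D
t=6: L0/L1/L2 = F/BED/- → run F
t=7: L0/L1/L2 = F/BED/- → run F
t=8: L0/L1/L2 = H/BEDF/- → run H
t=9: L0/L1/L2 = H/BEDF/- → run H
t=10: L0/L1/L2 = -/BEDFH/- → run B
t=11: L0/L1/L2 = -/EDFH/- → run E
t=12: L0/L1/L2 = -/EDFH/- → run E
t=13: L0/L1/L2 = -/EDFH/- → run E
t=14: L0/L1/L2 = -/EDFH/- → run E
t=15: L0/L1/L2 = -/DFH/E → run D
t=16: L0/L1/L2 = -/DFH/E → run D
t=17: L0/L1/L2 = -/DFH/E → run D
t=18: L0/L1/L2 = -/DFH/E → run D
t=19: L0/L1/L2 = -/FH/ED → run F
t=20: L0/L1/L2 = -/FH/ED → run F
t=21: L0/L1/L2 = -/FH/ED → run F
t=22: L0/L1/L2 = -/H/ED → run H
t=23: L0/L1/L2 = -/-/ED → run E
t=24: L0/L1/L2 = -/-/D → run D
t=25: (idle)
t=26: (idle)
t=27: (idle)
t=28: (idle)
t=29: (idle)
t=30: (idle)
t=31: (idle)
t=32: (idle)

context switches = 12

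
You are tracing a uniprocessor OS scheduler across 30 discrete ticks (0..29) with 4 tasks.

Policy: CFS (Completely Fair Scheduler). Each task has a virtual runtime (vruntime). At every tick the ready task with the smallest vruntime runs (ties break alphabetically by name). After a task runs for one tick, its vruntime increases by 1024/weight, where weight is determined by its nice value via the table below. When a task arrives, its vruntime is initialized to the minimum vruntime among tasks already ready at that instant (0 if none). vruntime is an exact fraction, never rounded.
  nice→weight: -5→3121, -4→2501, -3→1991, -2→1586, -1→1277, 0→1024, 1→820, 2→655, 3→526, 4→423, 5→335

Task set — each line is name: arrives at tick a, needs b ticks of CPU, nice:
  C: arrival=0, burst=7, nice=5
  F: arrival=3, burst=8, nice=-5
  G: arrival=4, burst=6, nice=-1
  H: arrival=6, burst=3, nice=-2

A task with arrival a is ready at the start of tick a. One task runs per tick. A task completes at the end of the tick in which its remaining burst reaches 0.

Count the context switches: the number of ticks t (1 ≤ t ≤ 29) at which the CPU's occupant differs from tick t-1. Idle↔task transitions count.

t=0: vr[C=0] → run C
t=1: vr[C=1024/335] → run C
t=2: vr[C=2048/335] → run C
t=3: vr[C=3072/335 F=3072/335] → run C
t=4: vr[C=4096/335 F=3072/335 G=3072/335] → run F
t=5: vr[C=4096/335 F=9930752/1045535 G=3072/335] → run G
t=6: vr[C=4096/335 F=9930752/1045535 G=4265984/427795 H=9930752/1045535] → run F
t=7: vr[C=4096/335 F=10273792/1045535 G=4265984/427795 H=9930752/1045535] → run H
t=8: vr[C=4096/335 F=10273792/1045535 G=4265984/427795 H=8410400256/829109255] → run F
t=9: vr[C=4096/335 F=10616832/1045535 G=4265984/427795 H=8410400256/829109255] → run G
t=10: vr[C=4096/335 F=10616832/1045535 G=4609024/427795 H=8410400256/829109255] → run H
t=11: vr[C=4096/335 F=10616832/1045535 G=4609024/427795 H=8945714176/829109255] → run F
t=12: vr[C=4096/335 F=10959872/1045535 G=4609024/427795 H=8945714176/829109255] → run F
t=13: vr[C=4096/335 F=11302912/1045535 G=4609024/427795 H=8945714176/829109255] → run G
t=14: vr[C=4096/335 F=11302912/1045535 G=4952064/427795 H=8945714176/829109255] → run H
t=15: vr[C=4096/335 F=11302912/1045535 G=4952064/427795] → run F
t=16: vr[C=4096/335 F=11645952/1045535 G=4952064/427795] → run F
t=17: vr[C=4096/335 F=11988992/1045535 G=4952064/427795] → run F
t=18: vr[C=4096/335 G=4952064/427795] → run G
t=19: vr[C=4096/335 G=5295104/427795] → run C
t=20: vr[C=1024/67 G=5295104/427795] → run G
t=21: vr[C=1024/67 G=5638144/427795] → run G
t=22: vr[C=1024/67] → run C
t=23: vr[C=6144/335] → run C
t=24: (idle)
t=25: (idle)
t=26: (idle)
t=27: (idle)
t=28: (idle)
t=29: (idle)

context switches = 16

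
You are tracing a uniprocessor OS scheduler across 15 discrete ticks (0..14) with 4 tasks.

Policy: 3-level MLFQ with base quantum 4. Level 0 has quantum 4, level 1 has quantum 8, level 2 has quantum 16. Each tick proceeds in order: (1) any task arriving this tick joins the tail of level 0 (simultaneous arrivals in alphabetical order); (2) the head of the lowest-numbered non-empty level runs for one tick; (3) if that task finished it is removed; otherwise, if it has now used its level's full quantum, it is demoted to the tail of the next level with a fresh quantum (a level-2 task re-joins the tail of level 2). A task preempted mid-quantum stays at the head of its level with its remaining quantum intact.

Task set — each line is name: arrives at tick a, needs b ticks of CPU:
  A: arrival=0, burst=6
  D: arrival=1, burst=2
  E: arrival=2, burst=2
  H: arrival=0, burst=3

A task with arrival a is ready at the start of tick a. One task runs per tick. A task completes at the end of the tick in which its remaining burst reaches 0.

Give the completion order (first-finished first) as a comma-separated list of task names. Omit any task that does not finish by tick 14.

completion order = H, D, E, A

t=0: L0/L1/L2 = AH/-/- → run A
t=1: L0/L1/L2 = AHD/-/- → run A
t=2: L0/L1/L2 = AHDE/-/- → run A
t=3: L0/L1/L2 = AHDE/-/- → run A
t=4: L0/L1/L2 = HDE/A/- → run H
t=5: L0/L1/L2 = HDE/A/- → run H
t=6: L0/L1/L2 = HDE/A/- → run H
t=7: L0/L1/L2 = DE/A/- → run D
t=8: L0/L1/L2 = DE/A/- → run D
t=9: L0/L1/L2 = E/A/- → run E
t=10: L0/L1/L2 = E/A/- → run E
t=11: L0/L1/L2 = -/A/- → run A
t=12: L0/L1/L2 = -/A/- → run A
t=13: (idle)
t=14: (idle)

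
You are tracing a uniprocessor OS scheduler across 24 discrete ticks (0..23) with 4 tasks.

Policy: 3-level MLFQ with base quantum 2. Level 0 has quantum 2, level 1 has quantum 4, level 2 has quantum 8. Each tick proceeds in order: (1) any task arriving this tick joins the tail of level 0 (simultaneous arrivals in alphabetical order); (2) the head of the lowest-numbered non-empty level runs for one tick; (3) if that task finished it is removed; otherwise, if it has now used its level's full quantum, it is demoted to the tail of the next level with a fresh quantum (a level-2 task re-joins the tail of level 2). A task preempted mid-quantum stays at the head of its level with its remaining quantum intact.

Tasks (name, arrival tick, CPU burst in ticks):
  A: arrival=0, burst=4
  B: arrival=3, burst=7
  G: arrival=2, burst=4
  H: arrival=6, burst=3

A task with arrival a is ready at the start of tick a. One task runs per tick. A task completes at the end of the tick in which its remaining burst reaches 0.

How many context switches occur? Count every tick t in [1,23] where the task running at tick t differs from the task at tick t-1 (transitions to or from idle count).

context switches = 9

t=0: L0/L1/L2 = A/-/- → run A
t=1: L0/L1/L2 = A/-/- → run A
t=2: L0/L1/L2 = G/A/- → run G
t=3: L0/L1/L2 = GB/A/- → run G
t=4: L0/L1/L2 = B/AG/- → run B
t=5: L0/L1/L2 = B/AG/- → run B
t=6: L0/L1/L2 = H/AGB/- → run H
t=7: L0/L1/L2 = H/AGB/- → run H
t=8: L0/L1/L2 = -/AGBH/- → run A
t=9: L0/L1/L2 = -/AGBH/- → run A
t=10: L0/L1/L2 = -/GBH/- → run G
t=11: L0/L1/L2 = -/GBH/- → run G
t=12: L0/L1/L2 = -/BH/- → run B
t=13: L0/L1/L2 = -/BH/- → run B
t=14: L0/L1/L2 = -/BH/- → run B
t=15: L0/L1/L2 = -/BH/- → run B
t=16: L0/L1/L2 = -/H/B → run H
t=17: L0/L1/L2 = -/-/B → run B
t=18: (idle)
t=19: (idle)
t=20: (idle)
t=21: (idle)
t=22: (idle)
t=23: (idle)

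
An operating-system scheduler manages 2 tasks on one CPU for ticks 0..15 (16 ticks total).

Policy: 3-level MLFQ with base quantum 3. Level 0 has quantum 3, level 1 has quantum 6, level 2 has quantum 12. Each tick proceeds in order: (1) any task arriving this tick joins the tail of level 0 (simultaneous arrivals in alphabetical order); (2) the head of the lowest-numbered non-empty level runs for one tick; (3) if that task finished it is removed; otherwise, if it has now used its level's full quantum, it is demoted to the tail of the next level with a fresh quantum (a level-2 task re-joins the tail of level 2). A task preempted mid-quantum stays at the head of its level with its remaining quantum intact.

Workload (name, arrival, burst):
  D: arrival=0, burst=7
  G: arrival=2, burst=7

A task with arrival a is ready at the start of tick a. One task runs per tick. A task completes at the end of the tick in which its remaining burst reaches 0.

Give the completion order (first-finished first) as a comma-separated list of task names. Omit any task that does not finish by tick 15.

completion order = D, G

t=0: L0/L1/L2 = D/-/- → run D
t=1: L0/L1/L2 = D/-/- → run D
t=2: L0/L1/L2 = DG/-/- → run D
t=3: L0/L1/L2 = G/D/- → run G
t=4: L0/L1/L2 = G/D/- → run G
t=5: L0/L1/L2 = G/D/- → run G
t=6: L0/L1/L2 = -/DG/- → run D
t=7: L0/L1/L2 = -/DG/- → run D
t=8: L0/L1/L2 = -/DG/- → run D
t=9: L0/L1/L2 = -/DG/- → run D
t=10: L0/L1/L2 = -/G/- → run G
t=11: L0/L1/L2 = -/G/- → run G
t=12: L0/L1/L2 = -/G/- → run G
t=13: L0/L1/L2 = -/G/- → run G
t=14: (idle)
t=15: (idle)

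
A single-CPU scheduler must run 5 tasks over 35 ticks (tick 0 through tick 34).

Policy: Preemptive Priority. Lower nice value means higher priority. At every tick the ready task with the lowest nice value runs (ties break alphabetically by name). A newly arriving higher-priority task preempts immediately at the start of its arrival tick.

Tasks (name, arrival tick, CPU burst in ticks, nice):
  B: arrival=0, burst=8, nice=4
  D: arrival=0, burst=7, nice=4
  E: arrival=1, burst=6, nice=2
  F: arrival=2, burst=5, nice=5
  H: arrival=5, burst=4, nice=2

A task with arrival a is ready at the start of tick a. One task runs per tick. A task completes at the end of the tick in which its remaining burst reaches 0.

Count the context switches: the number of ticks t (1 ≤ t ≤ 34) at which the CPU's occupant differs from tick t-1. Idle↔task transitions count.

context switches = 6

t=0: ready={B,D} → run B
t=1: ready={B,D,E} → run E
t=2: ready={B,D,E,F} → run E
t=3: ready={B,D,E,F} → run E
t=4: ready={B,D,E,F} → run E
t=5: ready={B,D,E,F,H} → run E
t=6: ready={B,D,E,F,H} → run E
t=7: ready={B,D,F,H} → run H
t=8: ready={B,D,F,H} → run H
t=9: ready={B,D,F,H} → run H
t=10: ready={B,D,F,H} → run H
t=11: ready={B,D,F} → run B
t=12: ready={B,D,F} → run B
t=13: ready={B,D,F} → run B
t=14: ready={B,D,F} → run B
t=15: ready={B,D,F} → run B
t=16: ready={B,D,F} → run B
t=17: ready={B,D,F} → run B
t=18: ready={D,F} → run D
t=19: ready={D,F} → run D
t=20: ready={D,F} → run D
t=21: ready={D,F} → run D
t=22: ready={D,F} → run D
t=23: ready={D,F} → run D
t=24: ready={D,F} → run D
t=25: ready={F} → run F
t=26: ready={F} → run F
t=27: ready={F} → run F
t=28: ready={F} → run F
t=29: ready={F} → run F
t=30: (idle)
t=31: (idle)
t=32: (idle)
t=33: (idle)
t=34: (idle)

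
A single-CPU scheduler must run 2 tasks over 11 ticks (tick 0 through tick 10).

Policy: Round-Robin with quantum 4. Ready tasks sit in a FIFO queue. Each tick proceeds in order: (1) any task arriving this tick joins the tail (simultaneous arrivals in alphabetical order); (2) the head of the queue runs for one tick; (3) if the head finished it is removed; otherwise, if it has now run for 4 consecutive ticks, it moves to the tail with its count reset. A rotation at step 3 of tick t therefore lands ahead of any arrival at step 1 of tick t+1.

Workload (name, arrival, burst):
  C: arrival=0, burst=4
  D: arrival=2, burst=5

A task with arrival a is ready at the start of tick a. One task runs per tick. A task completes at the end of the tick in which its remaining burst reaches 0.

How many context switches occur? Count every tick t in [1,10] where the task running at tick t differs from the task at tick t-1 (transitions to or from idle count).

context switches = 2

t=0: queue=[C] q_used=0 → run C
t=1: queue=[C] q_used=1 → run C
t=2: queue=[C,D] q_used=2 → run C
t=3: queue=[C,D] q_used=3 → run C
t=4: queue=[D] q_used=0 → run D
t=5: queue=[D] q_used=1 → run D
t=6: queue=[D] q_used=2 → run D
t=7: queue=[D] q_used=3 → run D
t=8: queue=[D] q_used=0 → run D
t=9: (idle)
t=10: (idle)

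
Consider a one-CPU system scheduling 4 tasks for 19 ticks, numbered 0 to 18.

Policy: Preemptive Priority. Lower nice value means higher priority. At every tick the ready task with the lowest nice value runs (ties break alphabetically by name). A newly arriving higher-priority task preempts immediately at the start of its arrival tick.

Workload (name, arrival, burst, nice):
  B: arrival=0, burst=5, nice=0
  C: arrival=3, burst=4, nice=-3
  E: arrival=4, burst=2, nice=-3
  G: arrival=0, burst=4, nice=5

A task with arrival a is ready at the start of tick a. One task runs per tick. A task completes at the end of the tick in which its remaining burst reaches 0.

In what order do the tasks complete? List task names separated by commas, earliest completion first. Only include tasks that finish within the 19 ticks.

completion order = C, E, B, G

t=0: ready={B,G} → run B
t=1: ready={B,G} → run B
t=2: ready={B,G} → run B
t=3: ready={B,C,G} → run C
t=4: ready={B,C,E,G} → run C
t=5: ready={B,C,E,G} → run C
t=6: ready={B,C,E,G} → run C
t=7: ready={B,E,G} → run E
t=8: ready={B,E,G} → run E
t=9: ready={B,G} → run B
t=10: ready={B,G} → run B
t=11: ready={G} → run G
t=12: ready={G} → run G
t=13: ready={G} → run G
t=14: ready={G} → run G
t=15: (idle)
t=16: (idle)
t=17: (idle)
t=18: (idle)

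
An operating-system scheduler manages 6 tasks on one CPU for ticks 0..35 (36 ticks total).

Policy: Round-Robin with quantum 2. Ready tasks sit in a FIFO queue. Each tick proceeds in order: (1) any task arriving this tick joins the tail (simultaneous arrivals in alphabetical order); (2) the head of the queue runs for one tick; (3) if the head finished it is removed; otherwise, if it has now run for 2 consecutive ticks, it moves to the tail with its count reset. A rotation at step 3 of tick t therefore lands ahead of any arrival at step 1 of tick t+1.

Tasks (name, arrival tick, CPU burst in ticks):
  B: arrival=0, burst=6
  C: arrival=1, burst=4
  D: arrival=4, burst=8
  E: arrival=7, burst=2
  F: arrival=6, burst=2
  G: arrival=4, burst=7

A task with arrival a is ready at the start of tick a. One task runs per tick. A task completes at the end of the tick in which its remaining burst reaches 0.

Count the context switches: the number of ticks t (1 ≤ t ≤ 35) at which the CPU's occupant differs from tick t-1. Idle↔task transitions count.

context switches = 15

t=0: queue=[B] q_used=0 → run B
t=1: queue=[B,C] q_used=1 → run B
t=2: queue=[C,B] q_used=0 → run C
t=3: queue=[C,B] q_used=1 → run C
t=4: queue=[B,C,D,G] q_used=0 → run B
t=5: queue=[B,C,D,G] q_used=1 → run B
t=6: queue=[C,D,G,B,F] q_used=0 → run C
t=7: queue=[C,D,G,B,F,E] q_used=1 → run C
t=8: queue=[D,G,B,F,E] q_used=0 → run D
t=9: queue=[D,G,B,F,E] q_used=1 → run D
t=10: queue=[G,B,F,E,D] q_used=0 → run G
t=11: queue=[G,B,F,E,D] q_used=1 → run G
t=12: queue=[B,F,E,D,G] q_used=0 → run B
t=13: queue=[B,F,E,D,G] q_used=1 → run B
t=14: queue=[F,E,D,G] q_used=0 → run F
t=15: queue=[F,E,D,G] q_used=1 → run F
t=16: queue=[E,D,G] q_used=0 → run E
t=17: queue=[E,D,G] q_used=1 → run E
t=18: queue=[D,G] q_used=0 → run D
t=19: queue=[D,G] q_used=1 → run D
t=20: queue=[G,D] q_used=0 → run G
t=21: queue=[G,D] q_used=1 → run G
t=22: queue=[D,G] q_used=0 → run D
t=23: queue=[D,G] q_used=1 → run D
t=24: queue=[G,D] q_used=0 → run G
t=25: queue=[G,D] q_used=1 → run G
t=26: queue=[D,G] q_used=0 → run D
t=27: queue=[D,G] q_used=1 → run D
t=28: queue=[G] q_used=0 → run G
t=29: (idle)
t=30: (idle)
t=31: (idle)
t=32: (idle)
t=33: (idle)
t=34: (idle)
t=35: (idle)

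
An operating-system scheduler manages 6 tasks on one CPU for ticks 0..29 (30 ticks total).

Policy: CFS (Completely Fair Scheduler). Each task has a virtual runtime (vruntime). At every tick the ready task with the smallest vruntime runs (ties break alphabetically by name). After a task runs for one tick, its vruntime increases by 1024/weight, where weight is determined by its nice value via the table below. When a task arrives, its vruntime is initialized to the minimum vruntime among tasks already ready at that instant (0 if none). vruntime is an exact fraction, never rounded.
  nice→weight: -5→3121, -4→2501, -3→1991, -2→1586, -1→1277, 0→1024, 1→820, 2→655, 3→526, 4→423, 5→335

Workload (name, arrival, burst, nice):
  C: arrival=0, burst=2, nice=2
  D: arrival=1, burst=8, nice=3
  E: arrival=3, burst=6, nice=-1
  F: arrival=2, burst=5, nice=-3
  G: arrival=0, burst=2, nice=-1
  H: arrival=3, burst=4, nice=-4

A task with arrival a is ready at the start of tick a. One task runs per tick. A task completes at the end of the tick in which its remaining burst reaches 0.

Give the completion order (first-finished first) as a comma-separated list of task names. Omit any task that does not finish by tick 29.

completion order = G, H, C, F, E, D

t=0: vr[C=0 G=0] → run C
t=1: vr[C=1024/655 D=0 G=0] → run D
t=2: vr[C=1024/655 D=512/263 F=0 G=0] → run F
t=3: vr[C=1024/655 D=512/263 E=0 F=1024/1991 G=0 H=0] → run E
t=4: vr[C=1024/655 D=512/263 E=1024/1277 F=1024/1991 G=0 H=0] → run G
t=5: vr[C=1024/655 D=512/263 E=1024/1277 F=1024/1991 G=1024/1277 H=0] → run H
t=6: vr[C=1024/655 D=512/263 E=1024/1277 F=1024/1991 G=1024/1277 H=1024/2501] → run H
t=7: vr[C=1024/655 D=512/263 E=1024/1277 F=1024/1991 G=1024/1277 H=2048/2501] → run F
t=8: vr[C=1024/655 D=512/263 E=1024/1277 F=2048/1991 G=1024/1277 H=2048/2501] → run E
t=9: vr[C=1024/655 D=512/263 E=2048/1277 F=2048/1991 G=1024/1277 H=2048/2501] → run G
t=10: vr[C=1024/655 D=512/263 E=2048/1277 F=2048/1991 H=2048/2501] → run H
t=11: vr[C=1024/655 D=512/263 E=2048/1277 F=2048/1991 H=3072/2501] → run F
t=12: vr[C=1024/655 D=512/263 E=2048/1277 F=3072/1991 H=3072/2501] → run H
t=13: vr[C=1024/655 D=512/263 E=2048/1277 F=3072/1991] → run F
t=14: vr[C=1024/655 D=512/263 E=2048/1277 F=4096/1991] → run C
t=15: vr[D=512/263 E=2048/1277 F=4096/1991] → run E
t=16: vr[D=512/263 E=3072/1277 F=4096/1991] → run D
t=17: vr[D=1024/263 E=3072/1277 F=4096/1991] → run F
t=18: vr[D=1024/263 E=3072/1277] → run E
t=19: vr[D=1024/263 E=4096/1277] → run E
t=20: vr[D=1024/263 E=5120/1277] → run D
t=21: vr[D=1536/263 E=5120/1277] → run E
t=22: vr[D=1536/263] → run D
t=23: vr[D=2048/263] → run D
t=24: vr[D=2560/263] → run D
t=25: vr[D=3072/263] → run D
t=26: vr[D=3584/263] → run D
t=27: (idle)
t=28: (idle)
t=29: (idle)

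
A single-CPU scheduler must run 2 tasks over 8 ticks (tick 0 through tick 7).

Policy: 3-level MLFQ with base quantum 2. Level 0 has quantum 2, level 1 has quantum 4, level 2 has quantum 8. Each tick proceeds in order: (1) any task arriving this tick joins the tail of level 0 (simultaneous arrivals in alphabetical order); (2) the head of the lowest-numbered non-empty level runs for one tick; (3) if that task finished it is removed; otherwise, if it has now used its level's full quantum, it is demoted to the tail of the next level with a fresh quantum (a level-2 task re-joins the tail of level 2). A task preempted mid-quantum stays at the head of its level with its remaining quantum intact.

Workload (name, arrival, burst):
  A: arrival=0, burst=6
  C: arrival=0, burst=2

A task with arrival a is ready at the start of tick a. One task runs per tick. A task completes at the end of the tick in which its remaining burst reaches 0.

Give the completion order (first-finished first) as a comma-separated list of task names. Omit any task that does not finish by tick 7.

completion order = C, A

t=0: L0/L1/L2 = AC/-/- → run A
t=1: L0/L1/L2 = AC/-/- → run A
t=2: L0/L1/L2 = C/A/- → run C
t=3: L0/L1/L2 = C/A/- → run C
t=4: L0/L1/L2 = -/A/- → run A
t=5: L0/L1/L2 = -/A/- → run A
t=6: L0/L1/L2 = -/A/- → run A
t=7: L0/L1/L2 = -/A/- → run A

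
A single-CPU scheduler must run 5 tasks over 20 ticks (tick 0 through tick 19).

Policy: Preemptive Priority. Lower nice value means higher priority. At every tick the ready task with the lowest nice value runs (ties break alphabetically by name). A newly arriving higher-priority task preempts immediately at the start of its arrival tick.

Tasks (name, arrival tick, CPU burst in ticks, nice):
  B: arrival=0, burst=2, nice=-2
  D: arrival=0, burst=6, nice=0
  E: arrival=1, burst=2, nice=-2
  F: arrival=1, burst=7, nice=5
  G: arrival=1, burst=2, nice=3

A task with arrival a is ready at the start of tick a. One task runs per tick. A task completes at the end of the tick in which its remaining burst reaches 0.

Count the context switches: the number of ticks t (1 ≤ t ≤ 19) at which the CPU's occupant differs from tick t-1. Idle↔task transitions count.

t=0: ready={B,D} → run B
t=1: ready={B,D,E,F,G} → run B
t=2: ready={D,E,F,G} → run E
t=3: ready={D,E,F,G} → run E
t=4: ready={D,F,G} → run D
t=5: ready={D,F,G} → run D
t=6: ready={D,F,G} → run D
t=7: ready={D,F,G} → run D
t=8: ready={D,F,G} → run D
t=9: ready={D,F,G} → run D
t=10: ready={F,G} → run G
t=11: ready={F,G} → run G
t=12: ready={F} → run F
t=13: ready={F} → run F
t=14: ready={F} → run F
t=15: ready={F} → run F
t=16: ready={F} → run F
t=17: ready={F} → run F
t=18: ready={F} → run F
t=19: (idle)

context switches = 5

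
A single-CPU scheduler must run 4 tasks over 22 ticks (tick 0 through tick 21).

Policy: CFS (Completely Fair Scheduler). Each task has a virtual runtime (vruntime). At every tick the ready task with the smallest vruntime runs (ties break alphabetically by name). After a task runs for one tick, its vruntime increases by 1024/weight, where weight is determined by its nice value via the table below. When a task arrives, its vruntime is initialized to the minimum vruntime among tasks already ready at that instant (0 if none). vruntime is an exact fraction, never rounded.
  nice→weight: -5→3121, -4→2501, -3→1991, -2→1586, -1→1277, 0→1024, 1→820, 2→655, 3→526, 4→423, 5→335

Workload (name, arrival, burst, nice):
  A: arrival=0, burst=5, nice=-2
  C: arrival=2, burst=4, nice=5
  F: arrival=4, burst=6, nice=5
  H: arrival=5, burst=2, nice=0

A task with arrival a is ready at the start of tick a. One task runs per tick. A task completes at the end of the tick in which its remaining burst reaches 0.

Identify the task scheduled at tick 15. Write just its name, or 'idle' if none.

t=0: vr[A=0] → run A
t=1: vr[A=512/793] → run A
t=2: vr[A=1024/793 C=1024/793] → run A
t=3: vr[A=1536/793 C=1024/793] → run C
t=4: vr[A=1536/793 C=1155072/265655 F=1536/793] → run A
t=5: vr[A=2048/793 C=1155072/265655 F=1536/793 H=1536/793] → run F
t=6: vr[A=2048/793 C=1155072/265655 F=1326592/265655 H=1536/793] → run H
t=7: vr[A=2048/793 C=1155072/265655 F=1326592/265655 H=2329/793] → run A
t=8: vr[C=1155072/265655 F=1326592/265655 H=2329/793] → run H
t=9: vr[C=1155072/265655 F=1326592/265655] → run C
t=10: vr[C=1967104/265655 F=1326592/265655] → run F
t=11: vr[C=1967104/265655 F=2138624/265655] → run C
t=12: vr[C=2779136/265655 F=2138624/265655] → run F
t=13: vr[C=2779136/265655 F=2950656/265655] → run C
t=14: vr[F=2950656/265655] → run F
t=15: vr[F=3762688/265655] → run F
t=16: vr[F=914944/53131] → run F
t=17: (idle)
t=18: (idle)
t=19: (idle)
t=20: (idle)
t=21: (idle)

running at tick 15 = F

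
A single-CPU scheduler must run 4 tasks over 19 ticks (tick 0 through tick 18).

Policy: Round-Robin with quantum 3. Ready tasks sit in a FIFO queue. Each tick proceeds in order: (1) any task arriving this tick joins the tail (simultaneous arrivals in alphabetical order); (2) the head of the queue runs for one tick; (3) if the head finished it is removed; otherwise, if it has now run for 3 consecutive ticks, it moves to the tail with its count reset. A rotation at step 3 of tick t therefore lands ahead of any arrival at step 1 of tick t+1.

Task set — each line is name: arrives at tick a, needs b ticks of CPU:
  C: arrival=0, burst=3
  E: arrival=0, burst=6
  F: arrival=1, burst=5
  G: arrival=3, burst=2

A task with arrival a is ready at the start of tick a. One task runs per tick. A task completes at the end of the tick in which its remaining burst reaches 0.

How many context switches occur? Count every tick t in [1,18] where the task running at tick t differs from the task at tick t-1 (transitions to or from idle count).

context switches = 6

t=0: queue=[C,E] q_used=0 → run C
t=1: queue=[C,E,F] q_used=1 → run C
t=2: queue=[C,E,F] q_used=2 → run C
t=3: queue=[E,F,G] q_used=0 → run E
t=4: queue=[E,F,G] q_used=1 → run E
t=5: queue=[E,F,G] q_used=2 → run E
t=6: queue=[F,G,E] q_used=0 → run F
t=7: queue=[F,G,E] q_used=1 → run F
t=8: queue=[F,G,E] q_used=2 → run F
t=9: queue=[G,E,F] q_used=0 → run G
t=10: queue=[G,E,F] q_used=1 → run G
t=11: queue=[E,F] q_used=0 → run E
t=12: queue=[E,F] q_used=1 → run E
t=13: queue=[E,F] q_used=2 → run E
t=14: queue=[F] q_used=0 → run F
t=15: queue=[F] q_used=1 → run F
t=16: (idle)
t=17: (idle)
t=18: (idle)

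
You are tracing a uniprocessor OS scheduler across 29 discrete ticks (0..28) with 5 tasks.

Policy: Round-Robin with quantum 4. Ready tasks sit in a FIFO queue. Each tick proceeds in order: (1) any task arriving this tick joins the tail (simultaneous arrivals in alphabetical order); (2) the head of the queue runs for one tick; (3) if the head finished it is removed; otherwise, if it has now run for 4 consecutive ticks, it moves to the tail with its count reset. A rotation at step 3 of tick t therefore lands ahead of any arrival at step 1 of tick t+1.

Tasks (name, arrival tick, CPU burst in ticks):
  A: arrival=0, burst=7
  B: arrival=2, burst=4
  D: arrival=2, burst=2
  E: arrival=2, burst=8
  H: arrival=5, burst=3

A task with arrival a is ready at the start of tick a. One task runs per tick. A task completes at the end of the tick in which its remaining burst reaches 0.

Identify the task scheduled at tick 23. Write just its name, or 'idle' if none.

running at tick 23 = E

t=0: queue=[A] q_used=0 → run A
t=1: queue=[A] q_used=1 → run A
t=2: queue=[A,B,D,E] q_used=2 → run A
t=3: queue=[A,B,D,E] q_used=3 → run A
t=4: queue=[B,D,E,A] q_used=0 → run B
t=5: queue=[B,D,E,A,H] q_used=1 → run B
t=6: queue=[B,D,E,A,H] q_used=2 → run B
t=7: queue=[B,D,E,A,H] q_used=3 → run B
t=8: queue=[D,E,A,H] q_used=0 → run D
t=9: queue=[D,E,A,H] q_used=1 → run D
t=10: queue=[E,A,H] q_used=0 → run E
t=11: queue=[E,A,H] q_used=1 → run E
t=12: queue=[E,A,H] q_used=2 → run E
t=13: queue=[E,A,H] q_used=3 → run E
t=14: queue=[A,H,E] q_used=0 → run A
t=15: queue=[A,H,E] q_used=1 → run A
t=16: queue=[A,H,E] q_used=2 → run A
t=17: queue=[H,E] q_used=0 → run H
t=18: queue=[H,E] q_used=1 → run H
t=19: queue=[H,E] q_used=2 → run H
t=20: queue=[E] q_used=0 → run E
t=21: queue=[E] q_used=1 → run E
t=22: queue=[E] q_used=2 → run E
t=23: queue=[E] q_used=3 → run E
t=24: (idle)
t=25: (idle)
t=26: (idle)
t=27: (idle)
t=28: (idle)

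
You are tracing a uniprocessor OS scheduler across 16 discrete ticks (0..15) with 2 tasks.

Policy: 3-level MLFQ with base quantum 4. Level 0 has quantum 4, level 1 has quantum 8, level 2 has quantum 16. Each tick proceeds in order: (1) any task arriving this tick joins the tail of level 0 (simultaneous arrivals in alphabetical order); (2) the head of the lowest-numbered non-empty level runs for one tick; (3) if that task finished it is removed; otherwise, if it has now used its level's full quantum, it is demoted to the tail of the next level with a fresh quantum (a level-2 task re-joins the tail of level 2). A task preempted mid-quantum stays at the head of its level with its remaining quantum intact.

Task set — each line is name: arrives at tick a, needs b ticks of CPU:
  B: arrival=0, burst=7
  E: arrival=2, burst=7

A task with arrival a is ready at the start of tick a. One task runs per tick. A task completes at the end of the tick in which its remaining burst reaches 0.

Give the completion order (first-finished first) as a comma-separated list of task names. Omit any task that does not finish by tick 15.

t=0: L0/L1/L2 = B/-/- → run B
t=1: L0/L1/L2 = B/-/- → run B
t=2: L0/L1/L2 = BE/-/- → run B
t=3: L0/L1/L2 = BE/-/- → run B
t=4: L0/L1/L2 = E/B/- → run E
t=5: L0/L1/L2 = E/B/- → run E
t=6: L0/L1/L2 = E/B/- → run E
t=7: L0/L1/L2 = E/B/- → run E
t=8: L0/L1/L2 = -/BE/- → run B
t=9: L0/L1/L2 = -/BE/- → run B
t=10: L0/L1/L2 = -/BE/- → run B
t=11: L0/L1/L2 = -/E/- → run E
t=12: L0/L1/L2 = -/E/- → run E
t=13: L0/L1/L2 = -/E/- → run E
t=14: (idle)
t=15: (idle)

completion order = B, E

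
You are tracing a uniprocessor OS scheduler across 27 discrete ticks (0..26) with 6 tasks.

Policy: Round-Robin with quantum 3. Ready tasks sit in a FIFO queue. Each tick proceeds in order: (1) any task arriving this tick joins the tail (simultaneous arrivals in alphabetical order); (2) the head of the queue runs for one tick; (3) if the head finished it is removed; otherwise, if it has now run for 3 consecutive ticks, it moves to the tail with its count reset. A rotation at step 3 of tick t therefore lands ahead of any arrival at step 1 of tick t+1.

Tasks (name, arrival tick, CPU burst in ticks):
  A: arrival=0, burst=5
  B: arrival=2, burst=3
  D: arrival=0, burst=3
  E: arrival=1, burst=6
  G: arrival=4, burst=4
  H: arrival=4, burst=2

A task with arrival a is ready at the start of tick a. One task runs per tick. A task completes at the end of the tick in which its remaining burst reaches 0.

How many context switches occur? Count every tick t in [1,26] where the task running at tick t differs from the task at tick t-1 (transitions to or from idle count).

t=0: queue=[A,D] q_used=0 → run A
t=1: queue=[A,D,E] q_used=1 → run A
t=2: queue=[A,D,E,B] q_used=2 → run A
t=3: queue=[D,E,B,A] q_used=0 → run D
t=4: queue=[D,E,B,A,G,H] q_used=1 → run D
t=5: queue=[D,E,B,A,G,H] q_used=2 → run D
t=6: queue=[E,B,A,G,H] q_used=0 → run E
t=7: queue=[E,B,A,G,H] q_used=1 → run E
t=8: queue=[E,B,A,G,H] q_used=2 → run E
t=9: queue=[B,A,G,H,E] q_used=0 → run B
t=10: queue=[B,A,G,H,E] q_used=1 → run B
t=11: queue=[B,A,G,H,E] q_used=2 → run B
t=12: queue=[A,G,H,E] q_used=0 → run A
t=13: queue=[A,G,H,E] q_used=1 → run A
t=14: queue=[G,H,E] q_used=0 → run G
t=15: queue=[G,H,E] q_used=1 → run G
t=16: queue=[G,H,E] q_used=2 → run G
t=17: queue=[H,E,G] q_used=0 → run H
t=18: queue=[H,E,G] q_used=1 → run H
t=19: queue=[E,G] q_used=0 → run E
t=20: queue=[E,G] q_used=1 → run E
t=21: queue=[E,G] q_used=2 → run E
t=22: queue=[G] q_used=0 → run G
t=23: (idle)
t=24: (idle)
t=25: (idle)
t=26: (idle)

context switches = 9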